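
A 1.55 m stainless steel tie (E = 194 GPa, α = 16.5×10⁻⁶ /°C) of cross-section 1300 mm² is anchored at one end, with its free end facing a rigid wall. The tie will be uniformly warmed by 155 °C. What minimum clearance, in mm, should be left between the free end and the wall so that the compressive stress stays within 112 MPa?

With no wall the tie would lengthen by αΔT L = 16.5×10⁻⁶ × 155 × 1550 = 3.964 mm.
At the allowable stress the elastic shortening the wall may impose is σL/E = 112 × 1550 / (194×10³) = 0.8948 mm.
The gap must absorb the remainder: g_min = 3.964 − 0.8948 = 3.069 mm.

g ≈ 3.07 mm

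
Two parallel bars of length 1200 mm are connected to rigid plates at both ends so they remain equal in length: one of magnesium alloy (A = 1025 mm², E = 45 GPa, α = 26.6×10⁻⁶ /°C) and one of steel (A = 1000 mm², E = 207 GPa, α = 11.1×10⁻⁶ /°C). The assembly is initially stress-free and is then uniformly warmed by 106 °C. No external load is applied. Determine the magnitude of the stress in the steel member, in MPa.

σ ≈ 62 MPa (tensile)

Both members must finish at the same length. With the larger α, the magnesium alloy tends to over-expand; the plates restrain it, putting the magnesium alloy in compression and the steel in tension. With no external load the two internal forces are equal and opposite, magnitude P.
Compatibility of the two members (thermal + elastic change equal): (α₁ − α₂)ΔT = P·[1/(A₁E₁) + 1/(A₂E₂)].
|α₁ − α₂|·ΔT = 15.5×10⁻⁶ × 106 = 0.001643.
1/(A₁E₁) + 1/(A₂E₂) = 1/(1025×45×10³) + 1/(1000×207×10³) = 2.651×10⁻⁸ N⁻¹.
So P = 0.001643 / 2.651×10⁻⁸ = 61.97 kN.
σ_{steel} = P/A₂ = 61970/1000 = 61.97 MPa, tensile.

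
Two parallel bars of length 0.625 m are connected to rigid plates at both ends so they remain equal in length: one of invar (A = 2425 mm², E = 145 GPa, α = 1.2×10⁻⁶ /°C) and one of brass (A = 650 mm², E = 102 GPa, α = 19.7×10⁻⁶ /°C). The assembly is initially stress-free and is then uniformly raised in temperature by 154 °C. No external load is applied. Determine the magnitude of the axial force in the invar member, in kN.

Both members must finish at the same length. With the larger α, the brass tends to over-expand; the plates restrain it, putting the brass in compression and the invar in tension. With no external load the two internal forces are equal and opposite, magnitude P.
Equating the net (thermal + elastic) strains gives |α₁ − α₂|·ΔT = P·[1/(A₁E₁) + 1/(A₂E₂)].
|α₁ − α₂|·ΔT = 18.5×10⁻⁶ × 154 = 0.002849.
1/(A₁E₁) + 1/(A₂E₂) = 1/(2425×145×10³) + 1/(650×102×10³) = 1.793×10⁻⁸ N⁻¹.
So P = 0.002849 / 1.793×10⁻⁸ = 158.9 kN.

P ≈ 159 kN (tensile in the invar)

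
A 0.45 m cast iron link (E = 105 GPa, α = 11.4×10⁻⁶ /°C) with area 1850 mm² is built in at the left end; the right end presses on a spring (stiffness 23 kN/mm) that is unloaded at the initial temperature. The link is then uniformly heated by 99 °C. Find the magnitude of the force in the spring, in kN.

P ≈ 11.1 kN

The unrestrained thermal change is αΔT L = 11.4×10⁻⁶ × 99 × 450 = 0.5079 mm.
Let P be the compressive force at the spring. The link shortens elastically by PL/(AE) and the spring compresses by P/k; together these equal δ_free.
So P = δ_free / [L/(AE) + 1/k] = 0.5079 / [ 450/(1850×105×10³) + 1/(23×10³) ].
P = 0.5079 / 4.579×10⁻⁵ = 11090 N.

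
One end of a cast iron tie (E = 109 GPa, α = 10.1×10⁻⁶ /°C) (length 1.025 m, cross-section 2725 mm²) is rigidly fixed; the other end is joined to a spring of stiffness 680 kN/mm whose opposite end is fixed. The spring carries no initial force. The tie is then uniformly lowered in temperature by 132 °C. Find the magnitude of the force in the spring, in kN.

P ≈ 278 kN

If the spring were absent the tie would shorten by αΔT L = 10.1×10⁻⁶ × 132 × 1025 = 1.367 mm.
With a force P in the spring, the elastic change of the tie is PL/(AE) and that of the spring is P/k; compatibility requires their sum to equal δ_free.
So P = δ_free / [L/(AE) + 1/k] = 1.367 / [ 1025/(2725×109×10³) + 1/(680×10³) ].
P = 1.367 / 4.921×10⁻⁶ = 277700 N.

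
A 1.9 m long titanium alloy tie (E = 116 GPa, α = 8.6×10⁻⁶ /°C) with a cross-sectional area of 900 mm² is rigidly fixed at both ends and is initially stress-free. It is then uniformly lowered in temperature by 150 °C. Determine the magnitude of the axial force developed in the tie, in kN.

Full restraint means ε = 0, so the stress is σ = EαΔT = 116×10³ × 8.6×10⁻⁶ × 150 = 149.6 MPa.
P = AEαΔT = 900 × 116×10³ × 8.6×10⁻⁶ × 150 = 134.7 kN (tensile).

P ≈ 135 kN (tensile)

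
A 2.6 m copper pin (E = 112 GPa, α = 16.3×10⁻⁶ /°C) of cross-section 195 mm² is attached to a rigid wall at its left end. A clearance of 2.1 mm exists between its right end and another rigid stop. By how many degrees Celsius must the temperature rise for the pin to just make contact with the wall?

ΔT ≈ 49.6 °C

The gap closes when αΔT L = 2.1 mm, since the pin is still unstressed at that instant.
So ΔT = g/(αL) = 2.1/(16.3×10⁻⁶ × 2600) = 49.55 °C.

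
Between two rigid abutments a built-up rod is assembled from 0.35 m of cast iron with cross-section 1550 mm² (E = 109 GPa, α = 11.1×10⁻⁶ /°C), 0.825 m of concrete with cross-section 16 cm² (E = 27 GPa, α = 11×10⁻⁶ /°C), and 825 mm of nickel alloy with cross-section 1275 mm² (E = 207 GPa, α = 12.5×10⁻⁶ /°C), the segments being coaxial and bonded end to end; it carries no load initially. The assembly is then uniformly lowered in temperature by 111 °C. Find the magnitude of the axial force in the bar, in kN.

P ≈ 106 kN (tensile)

With the walls removed the bar would change length by δ_free = Σ αᵢΔT Lᵢ = 11.1×10⁻⁶×111×350 + 11×10⁻⁶×111×825 + 12.5×10⁻⁶×111×825 = 2.583 mm.
The rigid supports impose zero overall length change; the single axial force P common to all segments must satisfy P Σ Lᵢ/(AᵢEᵢ) = δ_free.
The series flexibility is Σ Lᵢ/(AᵢEᵢ) = 350/(1550×109×10³) + 825/(1600×27×10³) + 825/(1275×207×10³) = 2.429×10⁻⁵ mm/N.
So P = 2.583 / 2.429×10⁻⁵ = 106.3 kN, tensile.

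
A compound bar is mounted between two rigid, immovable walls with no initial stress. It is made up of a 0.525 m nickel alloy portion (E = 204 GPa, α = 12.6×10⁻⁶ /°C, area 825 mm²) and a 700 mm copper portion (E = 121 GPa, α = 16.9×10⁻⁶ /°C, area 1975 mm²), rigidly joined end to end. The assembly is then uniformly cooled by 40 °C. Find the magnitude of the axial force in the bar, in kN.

Free thermal contraction of the whole bar: Σ αᵢΔT Lᵢ = 12.6×10⁻⁶×40×525 + 16.9×10⁻⁶×40×700 = 0.7378 mm.
The walls prevent any net length change, so an axial force P (same in every segment) develops. Compatibility: P · Σ Lᵢ/(AᵢEᵢ) = δ_free.
Σ Lᵢ/(AᵢEᵢ) = 525/(825×204×10³) + 700/(1975×121×10³) = 6.049×10⁻⁶ mm/N.
P = 0.7378 / 6.049×10⁻⁶ = 122000 N = 122 kN, tensile.

P ≈ 122 kN (tensile)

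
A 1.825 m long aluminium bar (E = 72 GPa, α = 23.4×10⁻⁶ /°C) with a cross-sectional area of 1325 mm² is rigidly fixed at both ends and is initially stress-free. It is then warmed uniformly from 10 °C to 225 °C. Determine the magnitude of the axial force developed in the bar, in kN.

With zero net strain, σ = E·αΔT = 72 GPa × 23.4×10⁻⁶ × 215 = 362.2 MPa.
P = AEαΔT = 1325 × 72×10³ × 23.4×10⁻⁶ × 215 = 480 kN (compressive).

P ≈ 480 kN (compressive)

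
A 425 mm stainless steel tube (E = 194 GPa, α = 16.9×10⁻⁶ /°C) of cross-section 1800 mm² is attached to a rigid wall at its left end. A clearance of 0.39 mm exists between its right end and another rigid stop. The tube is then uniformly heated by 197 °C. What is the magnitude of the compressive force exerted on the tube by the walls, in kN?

P ≈ 842 kN

Unrestrained expansion: δ_free = αΔT L = 16.9×10⁻⁶ × 197 × 425 = 1.415 mm.
The gap closes (δ_free > 0.39 mm) and the wall then resists a further 1.415 − 0.39 = 1.025 mm of expansion.
That suppressed elongation corresponds to σ = E·Δ/L = 194×10³ × 1.025/425 = 467.9 MPa.
P = σA = 467.9 × 1800 = 842.1 kN.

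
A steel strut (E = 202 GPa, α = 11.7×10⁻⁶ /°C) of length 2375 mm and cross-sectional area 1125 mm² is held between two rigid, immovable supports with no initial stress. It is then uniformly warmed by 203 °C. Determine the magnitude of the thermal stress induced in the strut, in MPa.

σ ≈ 480 MPa (compressive)

Because both ends are immovable the net strain is zero, and the suppressed thermal strain is αΔT = 11.7×10⁻⁶ × 203 = 2375.1×10⁻⁶.
σ = EαΔT = 202×10³ × 11.7×10⁻⁶ × 203 = 479.8 MPa (compressive; the strut is trying to expand).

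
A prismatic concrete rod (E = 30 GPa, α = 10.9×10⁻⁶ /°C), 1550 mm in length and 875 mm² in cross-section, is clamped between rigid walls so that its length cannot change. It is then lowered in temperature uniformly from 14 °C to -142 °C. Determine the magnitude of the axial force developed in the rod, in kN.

P ≈ 44.6 kN (tensile)

The ends cannot move, so σ = EαΔT = 30×10³ × 10.9×10⁻⁶ × 156 = 51.01 MPa.
Then P = σA = 51.01 × 875 mm² = 44.64 kN, tensile.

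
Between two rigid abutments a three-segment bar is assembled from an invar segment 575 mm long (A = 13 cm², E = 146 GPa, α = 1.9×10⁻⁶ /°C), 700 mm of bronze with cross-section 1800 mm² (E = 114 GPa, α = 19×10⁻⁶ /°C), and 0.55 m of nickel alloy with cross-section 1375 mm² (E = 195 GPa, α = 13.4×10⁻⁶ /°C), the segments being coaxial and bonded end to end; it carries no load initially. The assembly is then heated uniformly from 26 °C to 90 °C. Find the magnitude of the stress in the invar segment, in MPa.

σ ≈ 126 MPa (compressive)

Free thermal expansion of the whole bar: Σ αᵢΔT Lᵢ = 1.9×10⁻⁶×64×575 + 19×10⁻⁶×64×700 + 13.4×10⁻⁶×64×550 = 1.393 mm.
Since the ends are fixed, an axial force P builds up, equal in every segment, with P · Σ Lᵢ/(AᵢEᵢ) = δ_free.
The series flexibility is Σ Lᵢ/(AᵢEᵢ) = 575/(1300×146×10³) + 700/(1800×114×10³) + 550/(1375×195×10³) = 8.492×10⁻⁶ mm/N.
P = 1.393 / 8.492×10⁻⁶ = 164000 N = 164 kN, compressive.
σ_{invar} = P / A = 164000 / 1300 = 126.2 MPa.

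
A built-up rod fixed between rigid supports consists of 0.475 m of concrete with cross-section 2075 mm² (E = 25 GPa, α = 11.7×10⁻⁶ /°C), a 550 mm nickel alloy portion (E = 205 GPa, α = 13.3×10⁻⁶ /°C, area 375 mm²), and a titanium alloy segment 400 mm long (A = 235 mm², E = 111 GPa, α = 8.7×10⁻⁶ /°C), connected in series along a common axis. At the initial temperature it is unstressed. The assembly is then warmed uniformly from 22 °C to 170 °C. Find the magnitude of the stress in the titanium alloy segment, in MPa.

σ ≈ 325 MPa (compressive)

If the supports were absent, the total length change would be Σ αᵢΔT Lᵢ = 11.7×10⁻⁶×148×475 + 13.3×10⁻⁶×148×550 + 8.7×10⁻⁶×148×400 = 2.42 mm.
The walls prevent any net length change, so an axial force P (same in every segment) develops. Compatibility: P · Σ Lᵢ/(AᵢEᵢ) = δ_free.
Σ Lᵢ/(AᵢEᵢ) = 475/(2075×25×10³) + 550/(375×205×10³) + 400/(235×111×10³) = 3.165×10⁻⁵ mm/N.
So P = 2.42 / 3.165×10⁻⁵ = 76.48 kN, compressive.
σ_{titanium alloy} = P / A = 76480 / 235 = 325.4 MPa.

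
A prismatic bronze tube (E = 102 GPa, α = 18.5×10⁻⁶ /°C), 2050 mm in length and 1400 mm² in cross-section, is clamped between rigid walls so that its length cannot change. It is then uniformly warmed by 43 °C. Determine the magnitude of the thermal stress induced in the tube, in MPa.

Because both ends are immovable the net strain is zero, and the suppressed thermal strain is αΔT = 18.5×10⁻⁶ × 43 = 795.5×10⁻⁶.
Hence σ = E·αΔT = 102×10³ × 795.5×10⁻⁶ = 81.14 MPa, compressive.

σ ≈ 81.1 MPa (compressive)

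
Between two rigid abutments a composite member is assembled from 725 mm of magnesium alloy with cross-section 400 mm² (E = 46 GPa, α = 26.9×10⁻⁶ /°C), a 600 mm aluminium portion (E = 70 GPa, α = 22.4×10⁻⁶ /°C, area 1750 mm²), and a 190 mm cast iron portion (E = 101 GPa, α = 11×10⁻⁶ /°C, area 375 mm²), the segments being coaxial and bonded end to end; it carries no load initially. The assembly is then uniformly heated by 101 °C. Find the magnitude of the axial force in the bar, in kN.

With the walls removed the bar would change length by δ_free = Σ αᵢΔT Lᵢ = 26.9×10⁻⁶×101×725 + 22.4×10⁻⁶×101×600 + 11×10⁻⁶×101×190 = 3.538 mm.
Since the ends are fixed, an axial force P builds up, equal in every segment, with P · Σ Lᵢ/(AᵢEᵢ) = δ_free.
The series flexibility is Σ Lᵢ/(AᵢEᵢ) = 725/(400×46×10³) + 600/(1750×70×10³) + 190/(375×101×10³) = 4.932×10⁻⁵ mm/N.
So P = 3.538 / 4.932×10⁻⁵ = 71.75 kN, compressive.

P ≈ 71.7 kN (compressive)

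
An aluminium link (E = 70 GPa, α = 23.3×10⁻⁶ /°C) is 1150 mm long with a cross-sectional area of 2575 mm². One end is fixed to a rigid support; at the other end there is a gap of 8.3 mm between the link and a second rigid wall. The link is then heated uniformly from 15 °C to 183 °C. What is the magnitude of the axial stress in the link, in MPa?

Unrestrained expansion: δ_free = αΔT L = 23.3×10⁻⁶ × 168 × 1150 = 4.502 mm.
This is smaller than the 8.3 mm clearance, so the link expands freely without reaching the stop — the stress is zero.

σ ≈ 0 MPa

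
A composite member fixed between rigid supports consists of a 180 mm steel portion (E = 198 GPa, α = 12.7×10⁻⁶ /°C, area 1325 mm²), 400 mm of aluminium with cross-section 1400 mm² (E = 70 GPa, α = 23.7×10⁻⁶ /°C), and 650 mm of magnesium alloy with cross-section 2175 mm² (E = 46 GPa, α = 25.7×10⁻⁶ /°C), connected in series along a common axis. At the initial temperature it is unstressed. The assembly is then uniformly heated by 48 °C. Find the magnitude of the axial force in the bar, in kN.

If the supports were absent, the total length change would be Σ αᵢΔT Lᵢ = 12.7×10⁻⁶×48×180 + 23.7×10⁻⁶×48×400 + 25.7×10⁻⁶×48×650 = 1.367 mm.
Since the ends are fixed, an axial force P builds up, equal in every segment, with P · Σ Lᵢ/(AᵢEᵢ) = δ_free.
Σ Lᵢ/(AᵢEᵢ) = 180/(1325×198×10³) + 400/(1400×70×10³) + 650/(2175×46×10³) = 1.126×10⁻⁵ mm/N.
So P = 1.367 / 1.126×10⁻⁵ = 121.3 kN, compressive.

P ≈ 121 kN (compressive)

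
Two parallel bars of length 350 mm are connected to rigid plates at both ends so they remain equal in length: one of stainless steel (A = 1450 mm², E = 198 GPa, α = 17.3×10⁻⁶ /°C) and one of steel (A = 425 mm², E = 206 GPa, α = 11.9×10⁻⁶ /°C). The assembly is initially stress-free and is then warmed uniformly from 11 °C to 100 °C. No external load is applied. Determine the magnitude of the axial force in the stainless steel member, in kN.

P ≈ 32.2 kN (compressive in the stainless steel)

Equilibrium of a rigid end plate with no external load gives equal and opposite internal forces ±P in the two members. Since α_{stainless steel} > α_{steel}, heating drives the stainless steel into compression and the steel into tension.
Compatibility of the two members (thermal + elastic change equal): (α₁ − α₂)ΔT = P·[1/(A₁E₁) + 1/(A₂E₂)].
|α₁ − α₂|·ΔT = 5.4×10⁻⁶ × 89 = 0.0004806.
1/(A₁E₁) + 1/(A₂E₂) = 1/(1450×198×10³) + 1/(425×206×10³) = 1.491×10⁻⁸ N⁻¹.
P = 0.0004806 / 1.491×10⁻⁸ = 32240 N = 32.24 kN.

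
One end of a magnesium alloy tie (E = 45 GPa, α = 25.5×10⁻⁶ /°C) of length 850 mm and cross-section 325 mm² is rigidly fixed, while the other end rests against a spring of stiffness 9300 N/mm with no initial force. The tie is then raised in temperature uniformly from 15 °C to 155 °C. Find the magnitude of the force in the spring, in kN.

Free thermal expansion: δ_free = αΔT L = 25.5×10⁻⁶ × 140 × 850 = 3.034 mm.
With a force P in the spring, the elastic change of the tie is PL/(AE) and that of the spring is P/k; compatibility requires their sum to equal δ_free.
So P = δ_free / [L/(AE) + 1/k] = 3.034 / [ 850/(325×45×10³) + 1/(9300) ].
P = 3.034 / 0.0001656 = 18320 N.

P ≈ 18.3 kN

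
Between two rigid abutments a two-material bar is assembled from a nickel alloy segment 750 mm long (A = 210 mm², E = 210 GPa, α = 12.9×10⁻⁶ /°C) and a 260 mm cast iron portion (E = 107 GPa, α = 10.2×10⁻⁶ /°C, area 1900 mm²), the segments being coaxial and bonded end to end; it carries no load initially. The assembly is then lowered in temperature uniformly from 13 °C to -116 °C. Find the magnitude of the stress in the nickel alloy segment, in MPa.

σ ≈ 414 MPa (tensile)

If the supports were absent, the total length change would be Σ αᵢΔT Lᵢ = 12.9×10⁻⁶×129×750 + 10.2×10⁻⁶×129×260 = 1.59 mm.
The walls prevent any net length change, so an axial force P (same in every segment) develops. Compatibility: P · Σ Lᵢ/(AᵢEᵢ) = δ_free.
The series flexibility is Σ Lᵢ/(AᵢEᵢ) = 750/(210×210×10³) + 260/(1900×107×10³) = 1.829×10⁻⁵ mm/N.
So P = 1.59 / 1.829×10⁻⁵ = 86.96 kN, tensile.
σ_{nickel alloy} = P / A = 86960 / 210 = 414.1 MPa.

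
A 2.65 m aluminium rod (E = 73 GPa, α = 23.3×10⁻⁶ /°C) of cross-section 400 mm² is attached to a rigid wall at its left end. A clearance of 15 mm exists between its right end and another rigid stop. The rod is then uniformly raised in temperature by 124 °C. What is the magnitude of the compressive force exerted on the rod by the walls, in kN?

P ≈ 0 kN

If the wall were absent the rod would grow by αΔT L = 23.3×10⁻⁶ × 124 × 2650 = 7.656 mm.
This is smaller than the 15 mm clearance, so the rod expands freely without reaching the stop — the stress is zero.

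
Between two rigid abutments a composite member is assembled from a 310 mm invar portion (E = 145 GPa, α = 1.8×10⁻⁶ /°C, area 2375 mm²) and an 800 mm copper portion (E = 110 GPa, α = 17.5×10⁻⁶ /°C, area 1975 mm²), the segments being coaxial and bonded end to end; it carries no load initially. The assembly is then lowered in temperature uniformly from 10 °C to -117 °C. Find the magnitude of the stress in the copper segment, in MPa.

Free thermal contraction of the whole bar: Σ αᵢΔT Lᵢ = 1.8×10⁻⁶×127×310 + 17.5×10⁻⁶×127×800 = 1.849 mm.
The walls prevent any net length change, so an axial force P (same in every segment) develops. Compatibility: P · Σ Lᵢ/(AᵢEᵢ) = δ_free.
Σ Lᵢ/(AᵢEᵢ) = 310/(2375×145×10³) + 800/(1975×110×10³) = 4.583×10⁻⁶ mm/N.
So P = 1.849 / 4.583×10⁻⁶ = 403.5 kN, tensile.
σ_{copper} = P / A = 403500 / 1975 = 204.3 MPa.

σ ≈ 204 MPa (tensile)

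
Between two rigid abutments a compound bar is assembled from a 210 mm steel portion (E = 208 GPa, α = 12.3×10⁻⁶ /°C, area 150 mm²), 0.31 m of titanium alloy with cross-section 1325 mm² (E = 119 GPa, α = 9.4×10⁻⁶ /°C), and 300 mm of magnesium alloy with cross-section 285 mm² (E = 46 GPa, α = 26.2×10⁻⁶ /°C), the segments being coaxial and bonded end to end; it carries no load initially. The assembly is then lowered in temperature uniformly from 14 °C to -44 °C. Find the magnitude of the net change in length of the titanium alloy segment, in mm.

With the walls removed the bar would change length by δ_free = Σ αᵢΔT Lᵢ = 12.3×10⁻⁶×58×210 + 9.4×10⁻⁶×58×310 + 26.2×10⁻⁶×58×300 = 0.7747 mm.
Since the ends are fixed, an axial force P builds up, equal in every segment, with P · Σ Lᵢ/(AᵢEᵢ) = δ_free.
The series flexibility is Σ Lᵢ/(AᵢEᵢ) = 210/(150×208×10³) + 310/(1325×119×10³) + 300/(285×46×10³) = 3.158×10⁻⁵ mm/N.
P = 0.7747 / 3.158×10⁻⁵ = 24530 N = 24.53 kN, tensile.
For the titanium alloy segment, free thermal change = 9.4×10⁻⁶×58×310 = 0.169 mm and elastic change from P = 24530×310/(1325×119×10³) = 0.04823 mm; these oppose, so the net change is 0.121 mm (segment shortens).

|ΔL| ≈ 0.121 mm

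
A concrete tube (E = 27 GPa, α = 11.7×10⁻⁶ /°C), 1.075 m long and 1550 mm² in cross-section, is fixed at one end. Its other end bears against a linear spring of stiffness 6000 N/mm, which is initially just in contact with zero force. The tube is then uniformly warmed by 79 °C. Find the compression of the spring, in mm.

δ ≈ 0.861 mm

The unrestrained thermal change is αΔT L = 11.7×10⁻⁶ × 79 × 1075 = 0.9936 mm.
Let P be the compressive force at the spring. The tube shortens elastically by PL/(AE) and the spring compresses by P/k; together these equal δ_free.
P [ L/(AE) + 1/k ] = δ_free → P [ 1075/(1550×27×10³) + 1/(6000) ] = 0.9936.
P = 0.9936 / 0.0001924 = 5166 N.
Spring compression = P/k = 5166/(6000) = 0.8609 mm.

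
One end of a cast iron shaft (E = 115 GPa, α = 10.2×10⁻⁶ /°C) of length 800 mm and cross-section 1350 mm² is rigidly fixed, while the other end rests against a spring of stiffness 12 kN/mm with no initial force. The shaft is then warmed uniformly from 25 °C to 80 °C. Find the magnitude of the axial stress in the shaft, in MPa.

Free thermal expansion: δ_free = αΔT L = 10.2×10⁻⁶ × 55 × 800 = 0.4488 mm.
With a force P in the spring, the elastic change of the shaft is PL/(AE) and that of the spring is P/k; compatibility requires their sum to equal δ_free.
P [ L/(AE) + 1/k ] = δ_free → P [ 800/(1350×115×10³) + 1/(12×10³) ] = 0.4488.
P = 0.4488 / 8.849×10⁻⁵ = 5072 N.
σ = P/A = 5072/1350 = 3.757 MPa.

σ ≈ 3.76 MPa (compressive)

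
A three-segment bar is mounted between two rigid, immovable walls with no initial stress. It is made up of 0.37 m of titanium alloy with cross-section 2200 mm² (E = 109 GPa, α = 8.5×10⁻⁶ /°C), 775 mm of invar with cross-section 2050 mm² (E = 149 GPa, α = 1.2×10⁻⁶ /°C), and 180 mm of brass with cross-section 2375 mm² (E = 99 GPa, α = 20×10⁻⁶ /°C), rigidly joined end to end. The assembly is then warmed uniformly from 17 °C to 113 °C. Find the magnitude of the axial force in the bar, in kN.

P ≈ 152 kN (compressive)

Free thermal expansion of the whole bar: Σ αᵢΔT Lᵢ = 8.5×10⁻⁶×96×370 + 1.2×10⁻⁶×96×775 + 20×10⁻⁶×96×180 = 0.7368 mm.
The walls prevent any net length change, so an axial force P (same in every segment) develops. Compatibility: P · Σ Lᵢ/(AᵢEᵢ) = δ_free.
The series flexibility is Σ Lᵢ/(AᵢEᵢ) = 370/(2200×109×10³) + 775/(2050×149×10³) + 180/(2375×99×10³) = 4.846×10⁻⁶ mm/N.
Hence P = δ_free / Σ(L/AE) = 0.7368/4.846×10⁻⁶ = 152.1 kN (compressive).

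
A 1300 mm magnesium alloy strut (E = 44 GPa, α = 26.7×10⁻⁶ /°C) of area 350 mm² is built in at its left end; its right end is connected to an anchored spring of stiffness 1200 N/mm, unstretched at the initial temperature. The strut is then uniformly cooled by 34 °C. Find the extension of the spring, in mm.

δ ≈ 1.07 mm

Free thermal contraction: δ_free = αΔT L = 26.7×10⁻⁶ × 34 × 1300 = 1.18 mm.
With a force P in the spring, the elastic change of the strut is PL/(AE) and that of the spring is P/k; compatibility requires their sum to equal δ_free.
P [ L/(AE) + 1/k ] = δ_free → P [ 1300/(350×44×10³) + 1/(1200) ] = 1.18.
P = 1.18 / 0.0009177 = 1286 N.
Spring extension = P/k = 1286/(1200) = 1.072 mm.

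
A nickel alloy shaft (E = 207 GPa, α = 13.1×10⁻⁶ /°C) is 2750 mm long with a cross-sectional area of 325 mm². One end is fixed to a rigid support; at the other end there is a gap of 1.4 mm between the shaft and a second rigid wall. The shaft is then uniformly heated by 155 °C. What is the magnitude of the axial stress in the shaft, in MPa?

σ ≈ 315 MPa (compressive)

Free thermal elongation = αΔT L = 13.1×10⁻⁶ × 155 × 2750 = 5.584 mm.
The gap closes (δ_free > 1.4 mm) and the wall then resists a further 5.584 − 1.4 = 4.184 mm of expansion.
Compatibility: PL/(AE) = 4.184 mm, so σ = P/A = E × (4.184/2750) = 314.9 MPa.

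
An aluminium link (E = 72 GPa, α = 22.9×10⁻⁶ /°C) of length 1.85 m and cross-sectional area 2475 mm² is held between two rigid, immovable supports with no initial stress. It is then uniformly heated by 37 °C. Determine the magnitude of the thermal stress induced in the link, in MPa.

With length fixed, the mechanical strain must cancel the thermal strain αΔT = 22.9×10⁻⁶ × 37 = 847.3×10⁻⁶.
Hence σ = E·αΔT = 72×10³ × 847.3×10⁻⁶ = 61.01 MPa, compressive.

σ ≈ 61 MPa (compressive)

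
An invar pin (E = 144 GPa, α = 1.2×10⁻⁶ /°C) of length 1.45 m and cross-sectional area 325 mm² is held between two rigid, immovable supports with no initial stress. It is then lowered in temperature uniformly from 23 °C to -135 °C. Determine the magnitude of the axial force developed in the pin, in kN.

P ≈ 8.87 kN (tensile)

The ends cannot move, so σ = EαΔT = 144×10³ × 1.2×10⁻⁶ × 158 = 27.3 MPa.
Then P = σA = 27.3 × 325 mm² = 8.873 kN, tensile.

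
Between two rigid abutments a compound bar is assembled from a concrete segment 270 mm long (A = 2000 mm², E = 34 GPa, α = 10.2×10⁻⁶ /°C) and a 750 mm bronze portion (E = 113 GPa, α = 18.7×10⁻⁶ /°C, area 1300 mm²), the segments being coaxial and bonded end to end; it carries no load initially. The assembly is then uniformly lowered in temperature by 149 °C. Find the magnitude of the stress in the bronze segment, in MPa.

σ ≈ 212 MPa (tensile)

With the walls removed the bar would change length by δ_free = Σ αᵢΔT Lᵢ = 10.2×10⁻⁶×149×270 + 18.7×10⁻⁶×149×750 = 2.5 mm.
Since the ends are fixed, an axial force P builds up, equal in every segment, with P · Σ Lᵢ/(AᵢEᵢ) = δ_free.
The series flexibility is Σ Lᵢ/(AᵢEᵢ) = 270/(2000×34×10³) + 750/(1300×113×10³) = 9.076×10⁻⁶ mm/N.
So P = 2.5 / 9.076×10⁻⁶ = 275.5 kN, tensile.
σ_{bronze} = P / A = 275500 / 1300 = 211.9 MPa.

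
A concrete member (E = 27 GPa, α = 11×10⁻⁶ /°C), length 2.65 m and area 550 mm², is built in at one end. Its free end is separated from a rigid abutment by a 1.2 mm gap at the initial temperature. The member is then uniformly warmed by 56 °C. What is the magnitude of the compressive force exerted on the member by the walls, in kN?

P ≈ 2.42 kN

If the wall were absent the member would grow by αΔT L = 11×10⁻⁶ × 56 × 2650 = 1.632 mm.
After closing the 1.2 mm clearance, 1.632 − 1.2 = 0.4324 mm of expansion remains to be suppressed by the wall.
That suppressed elongation corresponds to σ = E·Δ/L = 27×10³ × 0.4324/2650 = 4.406 MPa.
Force on the wall = σA = 4.406 × 550 mm² = 2.423 kN.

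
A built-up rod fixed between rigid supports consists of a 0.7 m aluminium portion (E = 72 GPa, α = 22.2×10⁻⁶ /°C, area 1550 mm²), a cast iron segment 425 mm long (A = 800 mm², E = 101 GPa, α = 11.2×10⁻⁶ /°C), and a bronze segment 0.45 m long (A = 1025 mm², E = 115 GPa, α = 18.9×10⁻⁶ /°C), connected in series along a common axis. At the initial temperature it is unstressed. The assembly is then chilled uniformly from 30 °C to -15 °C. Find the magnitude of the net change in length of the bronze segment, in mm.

Free thermal contraction of the whole bar: Σ αᵢΔT Lᵢ = 22.2×10⁻⁶×45×700 + 11.2×10⁻⁶×45×425 + 18.9×10⁻⁶×45×450 = 1.296 mm.
The walls prevent any net length change, so an axial force P (same in every segment) develops. Compatibility: P · Σ Lᵢ/(AᵢEᵢ) = δ_free.
Σ Lᵢ/(AᵢEᵢ) = 700/(1550×72×10³) + 425/(800×101×10³) + 450/(1025×115×10³) = 1.535×10⁻⁵ mm/N.
Hence P = δ_free / Σ(L/AE) = 1.296/1.535×10⁻⁵ = 84.45 kN (tensile).
For the bronze segment, free thermal change = 18.9×10⁻⁶×45×450 = 0.3827 mm and elastic change from P = 84450×450/(1025×115×10³) = 0.3224 mm; these oppose, so the net change is 0.0603 mm (segment shortens).

|ΔL| ≈ 0.0603 mm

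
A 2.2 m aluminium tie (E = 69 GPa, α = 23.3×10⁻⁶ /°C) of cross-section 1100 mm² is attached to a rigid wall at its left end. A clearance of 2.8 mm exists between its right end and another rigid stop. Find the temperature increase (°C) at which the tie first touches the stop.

ΔT ≈ 54.6 °C

Contact occurs when the free expansion equals the gap: αΔT L = 2.8 mm.
ΔT = 2.8 / (23.3×10⁻⁶ × 2200) = 54.62 °C.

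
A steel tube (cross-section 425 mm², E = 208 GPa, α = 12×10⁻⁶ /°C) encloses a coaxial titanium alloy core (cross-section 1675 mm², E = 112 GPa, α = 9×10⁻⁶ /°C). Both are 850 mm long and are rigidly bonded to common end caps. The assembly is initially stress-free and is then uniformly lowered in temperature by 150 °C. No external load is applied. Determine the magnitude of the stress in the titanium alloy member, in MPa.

Equilibrium of a rigid end plate with no external load gives equal and opposite internal forces ±P in the two members. Since α_{steel} > α_{titanium alloy}, cooling drives the steel into tension and the titanium alloy into compression.
Equating the net (thermal + elastic) strains gives |α₁ − α₂|·ΔT = P·[1/(A₁E₁) + 1/(A₂E₂)].
|α₁ − α₂|·ΔT = 3×10⁻⁶ × 150 = 0.00045.
1/(A₁E₁) + 1/(A₂E₂) = 1/(425×208×10³) + 1/(1675×112×10³) = 1.664×10⁻⁸ N⁻¹.
P = 0.00045 / 1.664×10⁻⁸ = 27040 N = 27.04 kN.
σ_{titanium alloy} = P/A₂ = 27040/1675 = 16.14 MPa, compressive.

σ ≈ 16.1 MPa (compressive)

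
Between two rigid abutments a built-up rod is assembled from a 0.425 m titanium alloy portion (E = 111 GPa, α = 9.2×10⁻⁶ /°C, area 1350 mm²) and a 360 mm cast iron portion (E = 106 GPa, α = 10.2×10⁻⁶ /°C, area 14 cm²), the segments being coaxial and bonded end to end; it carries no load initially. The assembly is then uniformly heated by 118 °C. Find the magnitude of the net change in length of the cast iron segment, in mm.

|ΔL| ≈ 0.0208 mm

With the walls removed the bar would change length by δ_free = Σ αᵢΔT Lᵢ = 9.2×10⁻⁶×118×425 + 10.2×10⁻⁶×118×360 = 0.8947 mm.
The walls prevent any net length change, so an axial force P (same in every segment) develops. Compatibility: P · Σ Lᵢ/(AᵢEᵢ) = δ_free.
The series flexibility is Σ Lᵢ/(AᵢEᵢ) = 425/(1350×111×10³) + 360/(1400×106×10³) = 5.262×10⁻⁶ mm/N.
So P = 0.8947 / 5.262×10⁻⁶ = 170 kN, compressive.
For the cast iron segment, free thermal change = 10.2×10⁻⁶×118×360 = 0.4333 mm and elastic change from P = 170000×360/(1400×106×10³) = 0.4125 mm; these oppose, so the net change is 0.0208 mm (segment lengthens).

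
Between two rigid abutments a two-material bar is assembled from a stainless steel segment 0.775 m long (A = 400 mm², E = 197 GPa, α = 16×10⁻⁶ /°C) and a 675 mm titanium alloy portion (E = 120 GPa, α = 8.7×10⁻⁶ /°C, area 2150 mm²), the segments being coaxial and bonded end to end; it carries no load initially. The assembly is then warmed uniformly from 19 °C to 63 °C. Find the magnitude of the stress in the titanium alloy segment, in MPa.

σ ≈ 30 MPa (compressive)

With the walls removed the bar would change length by δ_free = Σ αᵢΔT Lᵢ = 16×10⁻⁶×44×775 + 8.7×10⁻⁶×44×675 = 0.804 mm.
Since the ends are fixed, an axial force P builds up, equal in every segment, with P · Σ Lᵢ/(AᵢEᵢ) = δ_free.
Σ Lᵢ/(AᵢEᵢ) = 775/(400×197×10³) + 675/(2150×120×10³) = 1.245×10⁻⁵ mm/N.
So P = 0.804 / 1.245×10⁻⁵ = 64.57 kN, compressive.
σ_{titanium alloy} = P / A = 64570 / 2150 = 30.03 MPa.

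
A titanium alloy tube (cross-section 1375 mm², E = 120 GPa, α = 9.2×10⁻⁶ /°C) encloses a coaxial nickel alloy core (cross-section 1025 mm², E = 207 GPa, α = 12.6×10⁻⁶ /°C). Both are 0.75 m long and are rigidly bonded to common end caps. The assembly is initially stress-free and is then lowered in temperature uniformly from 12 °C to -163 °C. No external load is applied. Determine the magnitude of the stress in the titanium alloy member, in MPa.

σ ≈ 40.2 MPa (compressive)

The nickel alloy has the larger α, so on cooling it would change length more than the titanium alloy if both were free. The rigid plates force a common final length, so the nickel alloy is put into tension and the titanium alloy into compression, with equal and opposite forces P (no external load).
Compatibility of the two members (thermal + elastic change equal): (α₁ − α₂)ΔT = P·[1/(A₁E₁) + 1/(A₂E₂)].
|α₁ − α₂|·ΔT = 3.4×10⁻⁶ × 175 = 0.000595.
1/(A₁E₁) + 1/(A₂E₂) = 1/(1375×120×10³) + 1/(1025×207×10³) = 1.077×10⁻⁸ N⁻¹.
So P = 0.000595 / 1.077×10⁻⁸ = 55.23 kN.
σ_{titanium alloy} = P/A₁ = 55230/1375 = 40.17 MPa, compressive.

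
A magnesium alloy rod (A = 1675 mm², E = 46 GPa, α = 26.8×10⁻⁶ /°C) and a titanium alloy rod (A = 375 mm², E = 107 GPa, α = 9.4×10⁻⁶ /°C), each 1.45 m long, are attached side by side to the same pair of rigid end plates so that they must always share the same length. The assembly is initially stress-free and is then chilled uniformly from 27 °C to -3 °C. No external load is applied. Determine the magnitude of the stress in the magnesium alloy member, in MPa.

Equilibrium of a rigid end plate with no external load gives equal and opposite internal forces ±P in the two members. Since α_{magnesium alloy} > α_{titanium alloy}, cooling drives the magnesium alloy into tension and the titanium alloy into compression.
Equating the net (thermal + elastic) strains gives |α₁ − α₂|·ΔT = P·[1/(A₁E₁) + 1/(A₂E₂)].
|α₁ − α₂|·ΔT = 17.4×10⁻⁶ × 30 = 0.000522.
1/(A₁E₁) + 1/(A₂E₂) = 1/(1675×46×10³) + 1/(375×107×10³) = 3.79×10⁻⁸ N⁻¹.
P = 0.000522 / 3.79×10⁻⁸ = 13770 N = 13.77 kN.
σ_{magnesium alloy} = P/A₁ = 13770/1675 = 8.223 MPa, tensile.

σ ≈ 8.22 MPa (tensile)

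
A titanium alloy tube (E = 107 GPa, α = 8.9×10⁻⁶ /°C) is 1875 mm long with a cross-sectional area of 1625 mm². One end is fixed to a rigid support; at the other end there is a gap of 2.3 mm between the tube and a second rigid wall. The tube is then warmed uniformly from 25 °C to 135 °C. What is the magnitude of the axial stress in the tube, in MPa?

Unrestrained expansion: δ_free = αΔT L = 8.9×10⁻⁶ × 110 × 1875 = 1.836 mm.
This is smaller than the 2.3 mm clearance, so the tube expands freely without reaching the stop — the stress is zero.

σ ≈ 0 MPa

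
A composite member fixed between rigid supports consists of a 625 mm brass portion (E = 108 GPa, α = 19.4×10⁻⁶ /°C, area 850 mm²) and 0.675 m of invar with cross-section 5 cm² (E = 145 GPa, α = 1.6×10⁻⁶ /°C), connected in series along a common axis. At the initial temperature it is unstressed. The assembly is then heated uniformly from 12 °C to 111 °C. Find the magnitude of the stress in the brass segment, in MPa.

If the supports were absent, the total length change would be Σ αᵢΔT Lᵢ = 19.4×10⁻⁶×99×625 + 1.6×10⁻⁶×99×675 = 1.307 mm.
The rigid supports impose zero overall length change; the single axial force P common to all segments must satisfy P Σ Lᵢ/(AᵢEᵢ) = δ_free.
The series flexibility is Σ Lᵢ/(AᵢEᵢ) = 625/(850×108×10³) + 675/(500×145×10³) = 1.612×10⁻⁵ mm/N.
Hence P = δ_free / Σ(L/AE) = 1.307/1.612×10⁻⁵ = 81.1 kN (compressive).
σ_{brass} = P / A = 81100 / 850 = 95.42 MPa.

σ ≈ 95.4 MPa (compressive)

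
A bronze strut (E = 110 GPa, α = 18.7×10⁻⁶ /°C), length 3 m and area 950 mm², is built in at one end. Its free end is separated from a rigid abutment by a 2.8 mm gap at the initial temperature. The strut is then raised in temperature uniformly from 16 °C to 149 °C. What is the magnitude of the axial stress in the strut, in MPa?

Free thermal elongation = αΔT L = 18.7×10⁻⁶ × 133 × 3000 = 7.461 mm.
This exceeds the 2.8 mm gap, so the wall pushes back. The portion of expansion that must be recovered elastically is δ_free − gap = 7.461 − 2.8 = 4.661 mm.
So σ = E(δ_free − g)/L = 110×10³ × 4.661/3000 = 170.9 MPa.

σ ≈ 171 MPa (compressive)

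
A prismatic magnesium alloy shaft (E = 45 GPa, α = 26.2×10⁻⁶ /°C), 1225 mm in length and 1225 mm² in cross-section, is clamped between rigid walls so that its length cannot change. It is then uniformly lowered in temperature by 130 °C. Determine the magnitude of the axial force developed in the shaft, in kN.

P ≈ 188 kN (tensile)

Full restraint means ε = 0, so the stress is σ = EαΔT = 45×10³ × 26.2×10⁻⁶ × 130 = 153.3 MPa.
Axial force P = σA = 153.3 × 1225 = 187800 N = 187.8 kN, tensile.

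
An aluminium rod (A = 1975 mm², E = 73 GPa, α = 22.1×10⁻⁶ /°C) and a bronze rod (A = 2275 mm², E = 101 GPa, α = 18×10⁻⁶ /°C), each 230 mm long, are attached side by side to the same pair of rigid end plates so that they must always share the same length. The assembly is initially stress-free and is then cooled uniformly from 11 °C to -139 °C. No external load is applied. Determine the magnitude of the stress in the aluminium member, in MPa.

σ ≈ 27.6 MPa (tensile)

The aluminium has the larger α, so on cooling it would change length more than the bronze if both were free. The rigid plates force a common final length, so the aluminium is put into tension and the bronze into compression, with equal and opposite forces P (no external load).
Equating the net (thermal + elastic) strains gives |α₁ − α₂|·ΔT = P·[1/(A₁E₁) + 1/(A₂E₂)].
|α₁ − α₂|·ΔT = 4.1×10⁻⁶ × 150 = 0.000615.
1/(A₁E₁) + 1/(A₂E₂) = 1/(1975×73×10³) + 1/(2275×101×10³) = 1.129×10⁻⁸ N⁻¹.
P = 0.000615 / 1.129×10⁻⁸ = 54480 N = 54.48 kN.
σ_{aluminium} = P/A₁ = 54480/1975 = 27.59 MPa, tensile.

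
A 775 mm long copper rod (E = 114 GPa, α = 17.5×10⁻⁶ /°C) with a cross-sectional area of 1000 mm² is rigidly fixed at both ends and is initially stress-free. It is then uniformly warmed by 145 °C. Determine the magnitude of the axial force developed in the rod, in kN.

P ≈ 289 kN (compressive)

Full restraint means ε = 0, so the stress is σ = EαΔT = 114×10³ × 17.5×10⁻⁶ × 145 = 289.3 MPa.
Then P = σA = 289.3 × 1000 mm² = 289.3 kN, compressive.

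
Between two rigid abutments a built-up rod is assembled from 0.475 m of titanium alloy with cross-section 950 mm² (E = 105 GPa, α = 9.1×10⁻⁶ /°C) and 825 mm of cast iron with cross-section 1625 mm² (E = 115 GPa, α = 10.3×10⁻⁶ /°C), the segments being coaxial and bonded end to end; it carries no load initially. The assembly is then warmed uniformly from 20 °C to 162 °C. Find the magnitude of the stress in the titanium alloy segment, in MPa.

If the supports were absent, the total length change would be Σ αᵢΔT Lᵢ = 9.1×10⁻⁶×142×475 + 10.3×10⁻⁶×142×825 = 1.82 mm.
Since the ends are fixed, an axial force P builds up, equal in every segment, with P · Σ Lᵢ/(AᵢEᵢ) = δ_free.
The series flexibility is Σ Lᵢ/(AᵢEᵢ) = 475/(950×105×10³) + 825/(1625×115×10³) = 9.177×10⁻⁶ mm/N.
So P = 1.82 / 9.177×10⁻⁶ = 198.4 kN, compressive.
σ_{titanium alloy} = P / A = 198400 / 950 = 208.8 MPa.

σ ≈ 209 MPa (compressive)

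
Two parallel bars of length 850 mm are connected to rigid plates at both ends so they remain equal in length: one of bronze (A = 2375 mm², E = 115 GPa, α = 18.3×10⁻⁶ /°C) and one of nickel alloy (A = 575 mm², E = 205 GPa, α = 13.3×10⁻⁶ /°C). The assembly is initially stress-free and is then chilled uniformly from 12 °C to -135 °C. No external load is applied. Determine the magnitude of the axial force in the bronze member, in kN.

P ≈ 60.5 kN (tensile in the bronze)

Both members must finish at the same length. With the larger α, the bronze tends to over-contract; the plates restrain it, putting the bronze in tension and the nickel alloy in compression. With no external load the two internal forces are equal and opposite, magnitude P.
Compatibility of the two members (thermal + elastic change equal): (α₁ − α₂)ΔT = P·[1/(A₁E₁) + 1/(A₂E₂)].
|α₁ − α₂|·ΔT = 5×10⁻⁶ × 147 = 0.000735.
1/(A₁E₁) + 1/(A₂E₂) = 1/(2375×115×10³) + 1/(575×205×10³) = 1.214×10⁻⁸ N⁻¹.
P = 0.000735 / 1.214×10⁻⁸ = 60520 N = 60.52 kN.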